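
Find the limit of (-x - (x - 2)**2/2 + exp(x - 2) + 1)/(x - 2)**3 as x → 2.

Direct substitution gives 0/0.
Apply L'Hôpital: lim (-x + e^(x - 2) + 1)/(3*(x - 2)^2), still 0/0.
Apply L'Hôpital: lim (e^(x - 2) - 1)/(6*x - 12), still 0/0.
After 3 applications of L'Hôpital's rule the quotient is (e^(x - 2))/(6); substituting x = 2 gives 1/6.

1/6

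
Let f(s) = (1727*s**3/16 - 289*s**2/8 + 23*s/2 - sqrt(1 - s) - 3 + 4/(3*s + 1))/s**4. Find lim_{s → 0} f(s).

41477/128

Substitution gives 0/0 (the numerator vanishes to order 4).
Expand each term to order s^4: the coefficient of s^4 in −√(1 - s) is 5/128 and in 4·1/(1 + 3s) is 324.
Lower-order terms cancel with the polynomial part, so the numerator is (41477/128)·s^4 + o(s^4), and the limit is (41477/128)/(1) = 41477/128.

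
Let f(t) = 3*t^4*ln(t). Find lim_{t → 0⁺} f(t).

0

This is a 0·(−∞) form. Rewrite as 3·ln(t) / t^(−4) and apply L'Hôpital:
the derivative quotient is 3·(1/t) / (−4·t^(−5)) = (-3/4)·t^4 → 0.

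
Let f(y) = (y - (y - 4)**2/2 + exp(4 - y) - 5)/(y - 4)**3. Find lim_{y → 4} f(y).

-1/6

Direct substitution gives 0/0.
Apply L'Hôpital: lim (-y - e^(4 - y) + 5)/(3*(y - 4)^2), still 0/0.
Apply L'Hôpital: lim (e^(4 - y) - 1)/(6*y - 24), still 0/0.
After 3 applications of L'Hôpital's rule the quotient is (-e^(4 - y))/(6); substituting y = 4 gives -1/6.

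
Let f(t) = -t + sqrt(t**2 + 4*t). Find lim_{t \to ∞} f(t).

2

This has the form ∞ − ∞. Multiply and divide by the conjugate √(t^2 + 4*t) + t.
That gives (4t) / (√(t^2 + 4*t) + t).
Divide numerator and denominator by t: the limit is 4/(2·1) = 2.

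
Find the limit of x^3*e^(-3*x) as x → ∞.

Write as x^3/e^{3x}, an ∞/∞ form.
Exponential growth dominates any polynomial, so repeated L'Hôpital (or the standard result) gives 0.

0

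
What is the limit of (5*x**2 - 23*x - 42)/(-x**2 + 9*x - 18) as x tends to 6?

Since x = 6 makes numerator and denominator zero, (x - 6) divides both.
Cancelling it gives (5*x + 7)/(3 - x); now plug in x = 6 to get -37/3.

-37/3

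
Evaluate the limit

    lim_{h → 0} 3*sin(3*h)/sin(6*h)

3/2

Substitution gives 0/0.
Divide numerator and denominator by h: sin(3h)/h → 3 and sin(6h)/h → 6, so the limit is 3·3/6 = 3/2.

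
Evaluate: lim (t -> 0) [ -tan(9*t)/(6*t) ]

Substitution gives 0/0.
Since tan(u)/u → 1 as u → 0, tan(9t)/(9t) → 1 and the limit is 9/(-6) = -3/2.

-3/2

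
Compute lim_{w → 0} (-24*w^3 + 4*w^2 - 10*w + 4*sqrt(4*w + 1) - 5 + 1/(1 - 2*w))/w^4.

Substitution gives 0/0 (the numerator vanishes to order 4).
Expand each term to order w^4: the coefficient of w^4 in 4·√(1 + 4w) is -40 and in 1/(1 - 2w) is 16.
Lower-order terms cancel with the polynomial part, so the numerator is (-24)·w^4 + o(w^4), and the limit is (-24)/(1) = -24.

-24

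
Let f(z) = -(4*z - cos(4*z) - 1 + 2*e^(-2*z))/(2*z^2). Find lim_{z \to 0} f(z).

-6

Substitution gives 0/0; apply L'Hôpital's rule 2 times.
After differentiating numerator and denominator 2 times the quotient is (16*cos(4*z) + 8*e^(-2*z))/(-4); at z = 0 this is -6.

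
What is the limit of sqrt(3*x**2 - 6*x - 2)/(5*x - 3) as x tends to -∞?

-√(3)/5

For large |x|, √(3*x^2 - 6*x - 2) ≈ √3·|x| and the denominator ≈ 5x.
Since x → −∞, |x| = −x, giving −√3/(5) = -√(3)/5.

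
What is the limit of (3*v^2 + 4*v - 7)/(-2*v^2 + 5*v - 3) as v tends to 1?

10

Since v = 1 makes numerator and denominator zero, (v - 1) divides both.
Cancelling it gives (3*v + 7)/(3 - 2*v); now plug in v = 1 to get 10.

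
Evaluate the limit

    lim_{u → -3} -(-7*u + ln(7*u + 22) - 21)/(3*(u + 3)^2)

Direct substitution gives 0/0.
Apply L'Hôpital: lim (-7 + 7/(7*u + 22))/(-6*u - 18), still 0/0.
After 2 applications of L'Hôpital's rule the quotient is (-49/(7*u + 22)^2)/(-6); substituting u = -3 gives 49/6.

49/6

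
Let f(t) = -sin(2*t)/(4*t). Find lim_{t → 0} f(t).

Substitution gives 0/0.
Write it as (2/(-4))·sin(2t)/(2t); since sin(u)/u → 1, the limit is -1/2.

-1/2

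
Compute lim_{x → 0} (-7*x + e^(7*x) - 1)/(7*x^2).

Direct substitution gives 0/0.
Apply L'Hôpital: lim (7*e^(7*x) - 7)/(14*x), still 0/0.
After 2 applications of L'Hôpital's rule the quotient is (49*e^(7*x))/(14); substituting x = 0 gives 7/2.

7/2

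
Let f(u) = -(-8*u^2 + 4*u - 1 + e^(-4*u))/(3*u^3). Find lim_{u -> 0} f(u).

Direct substitution gives 0/0.
Apply L'Hôpital: lim (-16*u + 4 - 4*e^(-4*u))/(-9*u^2), still 0/0.
Apply L'Hôpital: lim (-16 + 16*e^(-4*u))/(-18*u), still 0/0.
After 3 applications of L'Hôpital's rule the quotient is (-64*e^(-4*u))/(-18); substituting u = 0 gives 32/9.

32/9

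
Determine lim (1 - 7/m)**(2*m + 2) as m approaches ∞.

Let L be the limit and take ln: ln L = lim (2m + 2)·ln(1 - 7/m) = lim (2m + 2)·(-7/m + O(1/m²)) = -14.
Hence L = e^(-14).

e^(-14)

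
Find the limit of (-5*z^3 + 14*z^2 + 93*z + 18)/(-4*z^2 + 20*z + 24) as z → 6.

Direct substitution gives 0/0, so factor. Both numerator and denominator have (z - 6) as a factor.
After cancelling, the expression reduces to (-5*z^2 - 16*z - 3)/(-4*z - 4).
Substituting z = 6 gives 279/28.

279/28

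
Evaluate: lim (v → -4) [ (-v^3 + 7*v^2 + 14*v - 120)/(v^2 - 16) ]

At v = -4 both the top and bottom vanish — a removable singularity. Factoring out (v + 4) from each leaves (-v^2 + 11*v - 30)/(v - 4), which at v = -4 equals 45/4.

45/4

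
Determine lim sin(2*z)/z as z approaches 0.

Substitution gives 0/0.
Write it as (2)·sin(2z)/(2z); since sin(u)/u → 1, the limit is 2.

2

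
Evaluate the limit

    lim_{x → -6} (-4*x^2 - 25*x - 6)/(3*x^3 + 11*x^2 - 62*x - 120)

At x = -6 both the top and bottom vanish — a removable singularity. Factoring out (x + 6) from each leaves (-4*x - 1)/(3*x^2 - 7*x - 20), which at x = -6 equals 23/130.

23/130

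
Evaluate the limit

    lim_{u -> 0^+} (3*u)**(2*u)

1

Base → 0⁺ and exponent → 0⁺: a 0^0 form.
Take logs: 2u·ln(3u). This is 0·(−∞); rewriting as ln(3u)/(1/(2u)) and applying L'Hôpital gives 0.
Hence the limit is e^0 = 1.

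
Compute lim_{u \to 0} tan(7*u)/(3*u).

7/3

Substitution gives 0/0.
Since tan(θ)/θ → 1 as θ → 0, tan(7u)/(7u) → 1 and the limit is 7/3.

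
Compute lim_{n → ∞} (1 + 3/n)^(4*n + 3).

e^(12)

Write it as [(1 + 3/n)^n]^(4) · (1 + 3/n)^(3). The bracketed term tends to e^(3) and the second factor to 1, so the limit is e^(12).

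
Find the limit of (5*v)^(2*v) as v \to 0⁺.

Base → 0⁺ and exponent → 0⁺: a 0^0 form.
Take logs: 2v·ln(5v). This is 0·(−∞); rewriting as ln(5v)/(1/(2v)) and applying L'Hôpital gives 0.
Hence the limit is e^0 = 1.

1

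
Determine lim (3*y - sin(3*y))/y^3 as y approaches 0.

9/2

Direct substitution gives 0/0.
Apply L'Hôpital: lim (3 - 3*cos(3*y))/(3*y^2), still 0/0.
Apply L'Hôpital: lim (9*sin(3*y))/(6*y), still 0/0.
After 3 applications of L'Hôpital's rule the quotient is (27*cos(3*y))/(6); substituting y = 0 gives 9/2.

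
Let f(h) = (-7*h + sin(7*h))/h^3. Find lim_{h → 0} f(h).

-343/6

Direct substitution gives 0/0.
Apply L'Hôpital: lim (7*cos(7*h) - 7)/(3*h^2), still 0/0.
Apply L'Hôpital: lim (-49*sin(7*h))/(6*h), still 0/0.
After 3 applications of L'Hôpital's rule the quotient is (-343*cos(7*h))/(6); substituting h = 0 gives -343/6.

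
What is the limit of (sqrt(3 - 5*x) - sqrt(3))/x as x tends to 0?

-5*√(3)/6

A 0/0 form; rationalise with √(3 - 5x) + √3. This collapses the numerator to -5x, leaving -5/(√(3 - 5x) + √3) → -5/(2√3) = -5*√(3)/6.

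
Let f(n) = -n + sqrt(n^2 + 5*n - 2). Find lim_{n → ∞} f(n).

This has the form ∞ − ∞. Multiply and divide by the conjugate √(n^2 + 5*n - 2) + n.
That gives (5n - 2) / (√(n^2 + 5*n - 2) + n).
Divide numerator and denominator by n: the limit is 5/(2·1) = 5/2.

5/2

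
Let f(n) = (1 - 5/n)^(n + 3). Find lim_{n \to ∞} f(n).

e^(-5)

Write it as [(1 - 5/n)^n]^(1) · (1 - 5/n)^(3). The bracketed term tends to e^(-5) and the second factor to 1, so the limit is e^(-5).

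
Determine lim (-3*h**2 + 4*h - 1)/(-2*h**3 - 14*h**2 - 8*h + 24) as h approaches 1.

1/21

Since h = 1 makes numerator and denominator zero, (h - 1) divides both.
Cancelling it gives (1 - 3*h)/(-2*h^2 - 16*h - 24); now plug in h = 1 to get 1/21.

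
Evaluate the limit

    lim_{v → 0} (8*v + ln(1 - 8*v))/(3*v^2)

-32/3

Direct substitution gives 0/0.
Apply L'Hôpital: lim (8 - 8/(1 - 8*v))/(6*v), still 0/0.
After 2 applications of L'Hôpital's rule the quotient is (-64/(1 - 8*v)^2)/(6); substituting v = 0 gives -32/3.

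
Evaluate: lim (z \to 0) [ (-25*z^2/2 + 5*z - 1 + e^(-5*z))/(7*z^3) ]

Direct substitution gives 0/0.
Apply L'Hôpital: lim (-25*z + 5 - 5*e^(-5*z))/(21*z^2), still 0/0.
Apply L'Hôpital: lim (-25 + 25*e^(-5*z))/(42*z), still 0/0.
After 3 applications of L'Hôpital's rule the quotient is (-125*e^(-5*z))/(42); substituting z = 0 gives -125/42.

-125/42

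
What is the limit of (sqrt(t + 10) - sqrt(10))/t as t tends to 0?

Substitution gives 0/0. Multiply numerator and denominator by the conjugate √(10 + t) + √10.
The numerator becomes (10 + t) − 10 = t, so the expression simplifies to 1/(√(10 + t) + √10).
Letting t → 0 gives 1/(2√10) = √(10)/20.

√(10)/20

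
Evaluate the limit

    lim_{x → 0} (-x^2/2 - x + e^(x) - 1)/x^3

1/6

Direct substitution gives 0/0.
Apply L'Hôpital: lim (-x + e^(x) - 1)/(3*x^2), still 0/0.
Apply L'Hôpital: lim (e^(x) - 1)/(6*x), still 0/0.
After 3 applications of L'Hôpital's rule the quotient is (e^(x))/(6); substituting x = 0 gives 1/6.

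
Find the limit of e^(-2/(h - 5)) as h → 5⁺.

As h → 5⁺, -2/(h - 5) → −∞, so e^(-2/(h - 5)) → 0.

0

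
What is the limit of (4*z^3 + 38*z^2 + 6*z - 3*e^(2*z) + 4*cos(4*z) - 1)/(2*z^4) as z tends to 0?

Substitution gives 0/0; apply L'Hôpital's rule 4 times.
After differentiating numerator and denominator 4 times the quotient is (-48*e^(2*z) + 1024*cos(4*z))/(48); at z = 0 this is 61/3.

61/3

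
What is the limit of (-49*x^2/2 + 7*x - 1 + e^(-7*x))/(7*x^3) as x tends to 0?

-49/6

Direct substitution gives 0/0.
Apply L'Hôpital: lim (-49*x + 7 - 7*e^(-7*x))/(21*x^2), still 0/0.
Apply L'Hôpital: lim (-49 + 49*e^(-7*x))/(42*x), still 0/0.
After 3 applications of L'Hôpital's rule the quotient is (-343*e^(-7*x))/(42); substituting x = 0 gives -49/6.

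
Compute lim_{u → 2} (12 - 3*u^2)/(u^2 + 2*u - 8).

Direct substitution gives 0/0, so factor. Both numerator and denominator have (u - 2) as a factor.
After cancelling, the expression reduces to (-3*u - 6)/(u + 4).
Substituting u = 2 gives -2.

-2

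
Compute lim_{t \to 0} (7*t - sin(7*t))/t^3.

343/6

Direct substitution gives 0/0.
Apply L'Hôpital: lim (7 - 7*cos(7*t))/(3*t^2), still 0/0.
Apply L'Hôpital: lim (49*sin(7*t))/(6*t), still 0/0.
After 3 applications of L'Hôpital's rule the quotient is (343*cos(7*t))/(6); substituting t = 0 gives 343/6.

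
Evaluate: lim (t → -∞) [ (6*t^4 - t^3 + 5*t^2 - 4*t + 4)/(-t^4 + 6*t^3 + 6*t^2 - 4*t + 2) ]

Numerator and denominator both have degree 4.
Dividing every term by t^4, all lower-order terms vanish and the limit is the ratio of leading coefficients, 6/(-1) = -6.

-6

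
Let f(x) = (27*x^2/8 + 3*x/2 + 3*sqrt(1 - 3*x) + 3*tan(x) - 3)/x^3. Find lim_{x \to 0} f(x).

Substitution gives 0/0 (the numerator vanishes to order 3).
Expand each term to order x^3: the coefficient of x^3 in 3·√(1 - 3x) is -81/16 and in 3·tan(x) is 1.
Lower-order terms cancel with the polynomial part, so the numerator is (-65/16)·x^3 + o(x^3), and the limit is (-65/16)/(1) = -65/16.

-65/16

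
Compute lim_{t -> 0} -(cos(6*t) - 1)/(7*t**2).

18/7

Direct substitution gives 0/0.
Apply L'Hôpital: lim (-6*sin(6*t))/(-14*t), still 0/0.
After 2 applications of L'Hôpital's rule the quotient is (-36*cos(6*t))/(-14); substituting t = 0 gives 18/7.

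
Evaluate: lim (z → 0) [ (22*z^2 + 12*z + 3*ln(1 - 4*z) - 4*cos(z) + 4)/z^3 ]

Substitution gives 0/0 (the numerator vanishes to order 3).
Expand each term to order z^3: the coefficient of z^3 in -4·cos(z) is 0 and in 3·ln(1 - 4z) is -64.
Lower-order terms cancel with the polynomial part, so the numerator is (-64)·z^3 + o(z^3), and the limit is (-64)/(1) = -64.

-64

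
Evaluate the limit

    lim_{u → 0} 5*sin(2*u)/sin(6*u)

Substitution gives 0/0.
Divide numerator and denominator by u: sin(2u)/u → 2 and sin(6u)/u → 6, so the limit is 5·2/6 = 5/3.

5/3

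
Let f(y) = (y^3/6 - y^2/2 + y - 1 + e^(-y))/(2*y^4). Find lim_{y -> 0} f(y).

Direct substitution gives 0/0.
Apply L'Hôpital: lim (y^2/2 - y + 1 - e^(-y))/(8*y^3), still 0/0.
Apply L'Hôpital: lim (y - 1 + e^(-y))/(24*y^2), still 0/0.
Apply L'Hôpital: lim (1 - e^(-y))/(48*y), still 0/0.
After 4 applications of L'Hôpital's rule the quotient is (e^(-y))/(48); substituting y = 0 gives 1/48.

1/48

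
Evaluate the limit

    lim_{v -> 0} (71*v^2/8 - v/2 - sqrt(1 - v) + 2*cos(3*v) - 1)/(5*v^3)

Substitution gives 0/0 (the numerator vanishes to order 3).
Expand each term to order v^3: the coefficient of v^3 in 2·cos(3v) is 0 and in −√(1 - v) is 1/16.
Lower-order terms cancel with the polynomial part, so the numerator is (1/16)·v^3 + o(v^3), and the limit is (1/16)/(5) = 1/80.

1/80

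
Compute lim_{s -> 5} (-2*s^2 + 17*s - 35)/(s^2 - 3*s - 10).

-3/7

At s = 5 both the top and bottom vanish — a removable singularity. Factoring out (s - 5) from each leaves (7 - 2*s)/(s + 2), which at s = 5 equals -3/7.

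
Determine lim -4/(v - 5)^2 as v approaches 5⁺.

As v → 5⁺, (v - 5) → 0⁺, so (v - 5)^2 → 0⁺ and -4/(v - 5)^2 → -∞.

-∞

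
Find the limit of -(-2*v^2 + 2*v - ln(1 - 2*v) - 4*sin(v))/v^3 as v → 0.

-10/3

Substitution gives 0/0; apply L'Hôpital's rule 3 times.
After differentiating numerator and denominator 3 times the quotient is (4*cos(v) - 16/(2*v - 1)^3)/(-6); at v = 0 this is -10/3.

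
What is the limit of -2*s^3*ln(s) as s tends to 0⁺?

This is a 0·(−∞) form. Rewrite as -2·ln(s) / s^(−3) and apply L'Hôpital:
the derivative quotient is -2·(1/s) / (−3·s^(−4)) = (2/3)·s^3 → 0.

0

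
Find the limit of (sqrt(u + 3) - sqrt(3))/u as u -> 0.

A 0/0 form; rationalise with √(3 + u) + √3. This collapses the numerator to u, leaving 1/(√(3 + u) + √3) → 1/(2√3) = √(3)/6.

√(3)/6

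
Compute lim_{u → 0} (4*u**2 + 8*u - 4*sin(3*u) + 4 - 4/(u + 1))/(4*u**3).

11/2

Substitution gives 0/0; apply L'Hôpital's rule 3 times.
After differentiating numerator and denominator 3 times the quotient is (108*cos(3*u) + 24/(u + 1)^4)/(24); at u = 0 this is 11/2.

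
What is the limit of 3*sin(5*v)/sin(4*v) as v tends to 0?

Substitution gives 0/0.
Divide numerator and denominator by v: sin(5v)/v → 5 and sin(4v)/v → 4, so the limit is 3·5/4 = 15/4.

15/4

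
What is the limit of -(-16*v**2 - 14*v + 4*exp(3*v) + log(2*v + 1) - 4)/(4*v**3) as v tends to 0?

-31/6

Substitution gives 0/0 (the numerator vanishes to order 3).
Expand each term to order v^3: the coefficient of v^3 in 4·e^(3v) is 18 and in ln(1 + 2v) is 8/3.
Lower-order terms cancel with the polynomial part, so the numerator is (62/3)·v^3 + o(v^3), and the limit is (62/3)/(-4) = -31/6.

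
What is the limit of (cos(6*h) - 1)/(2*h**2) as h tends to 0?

Direct substitution gives 0/0.
Apply L'Hôpital: lim (-6*sin(6*h))/(4*h), still 0/0.
After 2 applications of L'Hôpital's rule the quotient is (-36*cos(6*h))/(4); substituting h = 0 gives -9.

-9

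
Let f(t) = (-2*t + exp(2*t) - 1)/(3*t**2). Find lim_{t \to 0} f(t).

2/3

Direct substitution gives 0/0.
Apply L'Hôpital: lim (2*e^(2*t) - 2)/(6*t), still 0/0.
After 2 applications of L'Hôpital's rule the quotient is (4*e^(2*t))/(6); substituting t = 0 gives 2/3.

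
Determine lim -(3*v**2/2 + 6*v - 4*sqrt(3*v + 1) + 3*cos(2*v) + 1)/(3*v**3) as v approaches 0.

9/4

Substitution gives 0/0 (the numerator vanishes to order 3).
Expand each term to order v^3: the coefficient of v^3 in 3·cos(2v) is 0 and in -4·√(1 + 3v) is -27/4.
Lower-order terms cancel with the polynomial part, so the numerator is (-27/4)·v^3 + o(v^3), and the limit is (-27/4)/(-3) = 9/4.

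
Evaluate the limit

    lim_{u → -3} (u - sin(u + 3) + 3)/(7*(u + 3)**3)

Direct substitution gives 0/0.
Apply L'Hôpital: lim (1 - cos(u + 3))/(21*(u + 3)^2), still 0/0.
Apply L'Hôpital: lim (sin(u + 3))/(42*u + 126), still 0/0.
After 3 applications of L'Hôpital's rule the quotient is (cos(u + 3))/(42); substituting u = -3 gives 1/42.

1/42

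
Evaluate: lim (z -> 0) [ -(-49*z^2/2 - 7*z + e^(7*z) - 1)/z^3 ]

Direct substitution gives 0/0.
Apply L'Hôpital: lim (-49*z + 7*e^(7*z) - 7)/(-3*z^2), still 0/0.
Apply L'Hôpital: lim (49*e^(7*z) - 49)/(-6*z), still 0/0.
After 3 applications of L'Hôpital's rule the quotient is (343*e^(7*z))/(-6); substituting z = 0 gives -343/6.

-343/6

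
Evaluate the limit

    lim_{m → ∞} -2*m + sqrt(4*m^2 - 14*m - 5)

-7/2

This has the form ∞ − ∞. Multiply and divide by the conjugate √(4*m^2 - 14*m - 5) + 2m.
That gives (-14m - 5) / (√(4*m^2 - 14*m - 5) + 2m).
Divide numerator and denominator by m: the limit is -14/(2·2) = -7/2.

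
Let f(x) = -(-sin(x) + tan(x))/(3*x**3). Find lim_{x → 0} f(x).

Substitution gives 0/0 (the numerator vanishes to order 3).
Expand each term to order x^3: the coefficient of x^3 in tan(x) is 1/3 and in −sin(x) is 1/6.
Lower-order terms cancel with the polynomial part, so the numerator is (1/2)·x^3 + o(x^3), and the limit is (1/2)/(-3) = -1/6.

-1/6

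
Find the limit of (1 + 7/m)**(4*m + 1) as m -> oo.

Let L be the limit and take ln: ln L = lim (4m + 1)·ln(1 + 7/m) = lim (4m + 1)·(7/m + O(1/m²)) = 28.
Hence L = e^(28).

e^(28)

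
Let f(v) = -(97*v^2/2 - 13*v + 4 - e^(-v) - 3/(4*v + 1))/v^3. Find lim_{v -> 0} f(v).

-1153/6

Substitution gives 0/0 (the numerator vanishes to order 3).
Expand each term to order v^3: the coefficient of v^3 in -3·1/(1 + 4v) is 192 and in −e^(-v) is 1/6.
Lower-order terms cancel with the polynomial part, so the numerator is (1153/6)·v^3 + o(v^3), and the limit is (1153/6)/(-1) = -1153/6.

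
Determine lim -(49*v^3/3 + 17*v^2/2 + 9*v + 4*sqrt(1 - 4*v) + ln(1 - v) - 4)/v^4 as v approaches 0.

161/4

Substitution gives 0/0 (the numerator vanishes to order 4).
Expand each term to order v^4: the coefficient of v^4 in 4·√(1 - 4v) is -40 and in ln(1 - v) is -1/4.
Lower-order terms cancel with the polynomial part, so the numerator is (-161/4)·v^4 + o(v^4), and the limit is (-161/4)/(-1) = 161/4.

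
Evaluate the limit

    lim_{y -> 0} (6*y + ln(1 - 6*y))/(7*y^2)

-18/7

Direct substitution gives 0/0.
Apply L'Hôpital: lim (6 - 6/(1 - 6*y))/(14*y), still 0/0.
After 2 applications of L'Hôpital's rule the quotient is (-36/(1 - 6*y)^2)/(14); substituting y = 0 gives -18/7.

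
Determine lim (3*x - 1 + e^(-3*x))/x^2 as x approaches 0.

9/2

Direct substitution gives 0/0.
Apply L'Hôpital: lim (3 - 3*e^(-3*x))/(2*x), still 0/0.
After 2 applications of L'Hôpital's rule the quotient is (9*e^(-3*x))/(2); substituting x = 0 gives 9/2.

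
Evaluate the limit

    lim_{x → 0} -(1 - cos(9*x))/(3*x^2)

-27/2

Substitution gives 0/0.
Use (1 − cos u)/u² → 1/2 with u = 9x: the limit is 9²/(2·(-3)) = -27/2.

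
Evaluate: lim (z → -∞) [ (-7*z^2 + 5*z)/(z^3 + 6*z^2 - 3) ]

The denominator has degree 3 and the numerator degree 2. Dividing numerator and denominator by z^3 sends every term to 0 except the leading denominator term, so the limit is 0.

0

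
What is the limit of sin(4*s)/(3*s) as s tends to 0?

4/3

Substitution gives 0/0.
Write it as (4/3)·sin(4s)/(4s); since sin(u)/u → 1, the limit is 4/3.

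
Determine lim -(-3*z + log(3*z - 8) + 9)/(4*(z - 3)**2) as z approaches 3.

9/8

Direct substitution gives 0/0.
Apply L'Hôpital: lim (-3 + 3/(3*z - 8))/(24 - 8*z), still 0/0.
After 2 applications of L'Hôpital's rule the quotient is (-9/(3*z - 8)^2)/(-8); substituting z = 3 gives 9/8.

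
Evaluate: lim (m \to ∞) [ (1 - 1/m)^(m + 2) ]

The base → 1 and the exponent → ∞: a 1^∞ form.
Take logarithms: (m + 2)·ln(1 - 1/m). Since ln(1+u) ~ u for small u, this behaves like (m)·(-1/m) → -1.
So the limit is e^(-1).

e^(-1)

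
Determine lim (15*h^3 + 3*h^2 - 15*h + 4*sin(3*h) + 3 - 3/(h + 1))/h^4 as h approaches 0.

Substitution gives 0/0 (the numerator vanishes to order 4).
Expand each term to order h^4: the coefficient of h^4 in 4·sin(3h) is 0 and in -3·1/(1 + h) is -3.
Lower-order terms cancel with the polynomial part, so the numerator is (-3)·h^4 + o(h^4), and the limit is (-3)/(1) = -3.

-3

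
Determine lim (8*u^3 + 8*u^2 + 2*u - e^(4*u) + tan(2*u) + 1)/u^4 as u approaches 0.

-32/3

Substitution gives 0/0; apply L'Hôpital's rule 4 times.
After differentiating numerator and denominator 4 times the quotient is (-256*e^(4*u) + 384*tan(2*u)^5 + 640*tan(2*u)^3 + 256*tan(2*u))/(24); at u = 0 this is -32/3.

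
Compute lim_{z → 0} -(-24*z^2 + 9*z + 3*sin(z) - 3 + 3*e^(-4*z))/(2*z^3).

Substitution gives 0/0 (the numerator vanishes to order 3).
Expand each term to order z^3: the coefficient of z^3 in 3·sin(z) is -1/2 and in 3·e^(-4z) is -32.
Lower-order terms cancel with the polynomial part, so the numerator is (-65/2)·z^3 + o(z^3), and the limit is (-65/2)/(-2) = 65/4.

65/4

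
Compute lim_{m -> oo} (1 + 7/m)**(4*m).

e^(28)

Write it as [(1 + 7/m)^m]^(4) · (1 + 7/m)^(0). The bracketed term tends to e^(7) and the second factor to 1, so the limit is e^(28).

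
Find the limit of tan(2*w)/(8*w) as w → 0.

1/4

Substitution gives 0/0.
Since tan(u)/u → 1 as u → 0, tan(2w)/(2w) → 1 and the limit is 2/8 = 1/4.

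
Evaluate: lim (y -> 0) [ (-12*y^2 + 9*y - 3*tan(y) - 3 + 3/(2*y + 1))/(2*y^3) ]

Substitution gives 0/0 (the numerator vanishes to order 3).
Expand each term to order y^3: the coefficient of y^3 in 3·1/(1 + 2y) is -24 and in -3·tan(y) is -1.
Lower-order terms cancel with the polynomial part, so the numerator is (-25)·y^3 + o(y^3), and the limit is (-25)/(2) = -25/2.

-25/2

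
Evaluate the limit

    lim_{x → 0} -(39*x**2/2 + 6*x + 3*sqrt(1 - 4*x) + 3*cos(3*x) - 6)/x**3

Substitution gives 0/0; apply L'Hôpital's rule 3 times.
After differentiating numerator and denominator 3 times the quotient is (81*sin(3*x) - 72/(1 - 4*x)^(5/2))/(-6); at x = 0 this is 12.

12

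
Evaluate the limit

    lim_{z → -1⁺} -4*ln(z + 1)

∞

As z → -1⁺, z + 1 → 0⁺ and ln(z + 1) → −∞.
Multiplying by -4 gives ∞.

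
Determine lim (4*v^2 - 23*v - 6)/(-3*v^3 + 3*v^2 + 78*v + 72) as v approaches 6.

-5/42

Since v = 6 makes numerator and denominator zero, (v - 6) divides both.
Cancelling it gives (4*v + 1)/(-3*v^2 - 15*v - 12); now plug in v = 6 to get -5/42.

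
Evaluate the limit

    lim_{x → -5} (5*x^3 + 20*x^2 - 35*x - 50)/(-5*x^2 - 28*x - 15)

Direct substitution gives 0/0, so factor. Both numerator and denominator have (x + 5) as a factor.
After cancelling, the expression reduces to (5*x^2 - 5*x - 10)/(-5*x - 3).
Substituting x = -5 gives 70/11.

70/11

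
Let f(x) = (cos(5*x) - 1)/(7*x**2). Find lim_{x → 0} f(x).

-25/14

Direct substitution gives 0/0.
Apply L'Hôpital: lim (-5*sin(5*x))/(14*x), still 0/0.
After 2 applications of L'Hôpital's rule the quotient is (-25*cos(5*x))/(14); substituting x = 0 gives -25/14.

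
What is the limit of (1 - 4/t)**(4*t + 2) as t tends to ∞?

e^(-16)

The base → 1 and the exponent → ∞: a 1^∞ form.
Take logarithms: (4t + 2)·ln(1 - 4/t). Since ln(1+u) ~ u for small u, this behaves like (4t)·(-4/t) → -16.
So the limit is e^(-16).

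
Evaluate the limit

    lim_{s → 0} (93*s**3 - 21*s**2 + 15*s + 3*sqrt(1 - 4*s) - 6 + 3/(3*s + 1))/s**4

Substitution gives 0/0; apply L'Hôpital's rule 4 times.
After differentiating numerator and denominator 4 times the quotient is (5832/(3*s + 1)^5 - 720/(1 - 4*s)^(7/2))/(24); at s = 0 this is 213.

213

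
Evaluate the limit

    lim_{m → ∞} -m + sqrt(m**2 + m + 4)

1/2

This has the form ∞ − ∞. Multiply and divide by the conjugate √(m^2 + m + 4) + m.
That gives (m + 4) / (√(m^2 + m + 4) + m).
Divide numerator and denominator by m: the limit is 1/(2·1) = 1/2.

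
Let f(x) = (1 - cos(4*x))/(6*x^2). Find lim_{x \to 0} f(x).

Substitution gives 0/0.
Use (1 − cos u)/u² → 1/2 with u = 4x: the limit is 4²/(2·6) = 4/3.

4/3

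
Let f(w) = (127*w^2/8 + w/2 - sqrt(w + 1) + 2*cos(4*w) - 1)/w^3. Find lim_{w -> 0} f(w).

-1/16

Substitution gives 0/0; apply L'Hôpital's rule 3 times.
After differentiating numerator and denominator 3 times the quotient is (128*sin(4*w) - 3/(8*(w + 1)^(5/2)))/(6); at w = 0 this is -1/16.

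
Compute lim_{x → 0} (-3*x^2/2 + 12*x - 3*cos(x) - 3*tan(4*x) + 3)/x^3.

-64

Substitution gives 0/0 (the numerator vanishes to order 3).
Expand each term to order x^3: the coefficient of x^3 in -3·tan(4x) is -64 and in -3·cos(x) is 0.
Lower-order terms cancel with the polynomial part, so the numerator is (-64)·x^3 + o(x^3), and the limit is (-64)/(1) = -64.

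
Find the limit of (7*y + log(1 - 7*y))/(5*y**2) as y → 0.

Direct substitution gives 0/0.
Apply L'Hôpital: lim (7 - 7/(1 - 7*y))/(10*y), still 0/0.
After 2 applications of L'Hôpital's rule the quotient is (-49/(1 - 7*y)^2)/(10); substituting y = 0 gives -49/10.

-49/10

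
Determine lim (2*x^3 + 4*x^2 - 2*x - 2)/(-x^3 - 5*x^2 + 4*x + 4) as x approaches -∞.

Numerator and denominator both have degree 3.
Dividing every term by x^3, all lower-order terms vanish and the limit is the ratio of leading coefficients, 2/(-1) = -2.

-2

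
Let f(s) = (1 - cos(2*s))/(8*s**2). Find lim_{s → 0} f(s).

1/4

Substitution gives 0/0.
Use (1 − cos u)/u² → 1/2 with u = 2s: the limit is 2²/(2·8) = 1/4.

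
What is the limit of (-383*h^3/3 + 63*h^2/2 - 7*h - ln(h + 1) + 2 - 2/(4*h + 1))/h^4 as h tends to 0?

-2047/4

Substitution gives 0/0; apply L'Hôpital's rule 4 times.
After differentiating numerator and denominator 4 times the quotient is (-12288/(4*h + 1)^5 + 6/(h + 1)^4)/(24); at h = 0 this is -2047/4.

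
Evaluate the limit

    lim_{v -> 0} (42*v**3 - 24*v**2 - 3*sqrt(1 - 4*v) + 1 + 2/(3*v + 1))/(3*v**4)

Substitution gives 0/0 (the numerator vanishes to order 4).
Expand each term to order v^4: the coefficient of v^4 in -3·√(1 - 4v) is 30 and in 2·1/(1 + 3v) is 162.
Lower-order terms cancel with the polynomial part, so the numerator is (192)·v^4 + o(v^4), and the limit is (192)/(3) = 64.

64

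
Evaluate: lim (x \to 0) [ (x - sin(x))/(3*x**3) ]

1/18

Direct substitution gives 0/0.
Apply L'Hôpital: lim (1 - cos(x))/(9*x^2), still 0/0.
Apply L'Hôpital: lim (sin(x))/(18*x), still 0/0.
After 3 applications of L'Hôpital's rule the quotient is (cos(x))/(18); substituting x = 0 gives 1/18.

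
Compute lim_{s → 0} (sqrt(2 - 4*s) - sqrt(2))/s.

Substitution gives 0/0. Multiply numerator and denominator by the conjugate √(2 - 4s) + √2.
The numerator becomes (2 - 4s) − 2 = -4s, so the expression simplifies to -4/(√(2 - 4s) + √2).
Letting s → 0 gives -4/(2√2) = -√(2).

-√(2)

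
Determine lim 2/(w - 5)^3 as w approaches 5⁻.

-∞

As w → 5⁻, (w - 5) → 0⁻, so (w - 5)^3 → 0⁻ and 2/(w - 5)^3 → -∞.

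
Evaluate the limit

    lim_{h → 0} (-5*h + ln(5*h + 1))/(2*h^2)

-25/4

Direct substitution gives 0/0.
Apply L'Hôpital: lim (-5 + 5/(5*h + 1))/(4*h), still 0/0.
After 2 applications of L'Hôpital's rule the quotient is (-25/(5*h + 1)^2)/(4); substituting h = 0 gives -25/4.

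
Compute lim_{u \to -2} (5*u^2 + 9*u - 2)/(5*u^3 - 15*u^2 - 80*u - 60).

-11/40

Direct substitution gives 0/0, so factor. Both numerator and denominator have (u + 2) as a factor.
After cancelling, the expression reduces to (5*u - 1)/(5*u^2 - 25*u - 30).
Substituting u = -2 gives -11/40.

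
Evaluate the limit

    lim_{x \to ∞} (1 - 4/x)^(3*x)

e^(-12)

The base → 1 and the exponent → ∞: a 1^∞ form.
Take logarithms: (3x)·ln(1 - 4/x). Since ln(1+u) ~ u for small u, this behaves like (3x)·(-4/x) → -12.
So the limit is e^(-12).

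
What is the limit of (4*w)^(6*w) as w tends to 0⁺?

1

Base → 0⁺ and exponent → 0⁺: a 0^0 form.
Take logs: 6w·ln(4w). This is 0·(−∞); rewriting as ln(4w)/(1/(6w)) and applying L'Hôpital gives 0.
Hence the limit is e^0 = 1.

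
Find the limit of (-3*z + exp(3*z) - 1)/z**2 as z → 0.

9/2

Direct substitution gives 0/0.
Apply L'Hôpital: lim (3*e^(3*z) - 3)/(2*z), still 0/0.
After 2 applications of L'Hôpital's rule the quotient is (9*e^(3*z))/(2); substituting z = 0 gives 9/2.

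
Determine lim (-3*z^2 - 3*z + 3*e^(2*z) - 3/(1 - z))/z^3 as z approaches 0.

1

Substitution gives 0/0 (the numerator vanishes to order 3).
Expand each term to order z^3: the coefficient of z^3 in 3·e^(2z) is 4 and in -3·1/(1 - z) is -3.
Lower-order terms cancel with the polynomial part, so the numerator is (1)·z^3 + o(z^3), and the limit is (1)/(1) = 1.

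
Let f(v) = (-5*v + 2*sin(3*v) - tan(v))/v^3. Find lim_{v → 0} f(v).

Substitution gives 0/0; apply L'Hôpital's rule 3 times.
After differentiating numerator and denominator 3 times the quotient is (-54*cos(3*v) - 6*tan(v)^4 - 8*tan(v)^2 - 2)/(6); at v = 0 this is -28/3.

-28/3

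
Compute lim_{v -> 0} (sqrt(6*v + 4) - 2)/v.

Substitution gives 0/0. Multiply numerator and denominator by the conjugate √(4 + 6v) + √4.
The numerator becomes (4 + 6v) − 4 = 6v, so the expression simplifies to 6/(√(4 + 6v) + √4).
Letting v → 0 gives 6/(2√4) = 3/2.

3/2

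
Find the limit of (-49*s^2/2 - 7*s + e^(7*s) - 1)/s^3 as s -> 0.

Direct substitution gives 0/0.
Apply L'Hôpital: lim (-49*s + 7*e^(7*s) - 7)/(3*s^2), still 0/0.
Apply L'Hôpital: lim (49*e^(7*s) - 49)/(6*s), still 0/0.
After 3 applications of L'Hôpital's rule the quotient is (343*e^(7*s))/(6); substituting s = 0 gives 343/6.

343/6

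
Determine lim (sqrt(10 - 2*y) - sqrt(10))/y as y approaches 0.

-√(10)/10

Substitution gives 0/0. Multiply numerator and denominator by the conjugate √(10 - 2y) + √10.
The numerator becomes (10 - 2y) − 10 = -2y, so the expression simplifies to -2/(√(10 - 2y) + √10).
Letting y → 0 gives -2/(2√10) = -√(10)/10.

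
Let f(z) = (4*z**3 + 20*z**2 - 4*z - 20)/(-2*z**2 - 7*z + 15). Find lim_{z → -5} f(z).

At z = -5 both the top and bottom vanish — a removable singularity. Factoring out (z + 5) from each leaves (4*z^2 - 4)/(3 - 2*z), which at z = -5 equals 96/13.

96/13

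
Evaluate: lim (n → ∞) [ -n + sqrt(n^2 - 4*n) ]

-2

An ∞ − ∞ form. Rationalising with the conjugate, the difference becomes (-4n) / (√(n^2 - 4*n) + n).
For large n the denominator behaves like 2·n, so the quotient tends to -4/2 = -2.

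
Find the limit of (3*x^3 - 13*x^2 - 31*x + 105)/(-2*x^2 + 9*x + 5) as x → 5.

Direct substitution gives 0/0, so factor. Both numerator and denominator have (x - 5) as a factor.
After cancelling, the expression reduces to (3*x^2 + 2*x - 21)/(-2*x - 1).
Substituting x = 5 gives -64/11.

-64/11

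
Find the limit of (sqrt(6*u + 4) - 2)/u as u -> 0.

Substitution gives 0/0. Multiply numerator and denominator by the conjugate √(4 + 6u) + √4.
The numerator becomes (4 + 6u) − 4 = 6u, so the expression simplifies to 6/(√(4 + 6u) + √4).
Letting u → 0 gives 6/(2√4) = 3/2.

3/2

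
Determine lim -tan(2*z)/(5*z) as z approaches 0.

-2/5

Substitution gives 0/0.
Since tan(u)/u → 1 as u → 0, tan(2z)/(2z) → 1 and the limit is 2/(-5) = -2/5.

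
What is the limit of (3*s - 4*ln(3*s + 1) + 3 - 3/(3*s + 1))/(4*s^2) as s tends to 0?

-9/4

Substitution gives 0/0 (the numerator vanishes to order 2).
Expand each term to order s^2: the coefficient of s^2 in -3·1/(1 + 3s) is -27 and in -4·ln(1 + 3s) is 18.
Lower-order terms cancel with the polynomial part, so the numerator is (-9)·s^2 + o(s^2), and the limit is (-9)/(4) = -9/4.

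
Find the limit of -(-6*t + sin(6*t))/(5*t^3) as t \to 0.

Direct substitution gives 0/0.
Apply L'Hôpital: lim (6*cos(6*t) - 6)/(-15*t^2), still 0/0.
Apply L'Hôpital: lim (-36*sin(6*t))/(-30*t), still 0/0.
After 3 applications of L'Hôpital's rule the quotient is (-216*cos(6*t))/(-30); substituting t = 0 gives 36/5.

36/5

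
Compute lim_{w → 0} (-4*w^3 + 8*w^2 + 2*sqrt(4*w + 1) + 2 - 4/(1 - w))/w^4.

-24

Substitution gives 0/0; apply L'Hôpital's rule 4 times.
After differentiating numerator and denominator 4 times the quotient is (-480/(4*w + 1)^(7/2) + 96/(w - 1)^5)/(24); at w = 0 this is -24.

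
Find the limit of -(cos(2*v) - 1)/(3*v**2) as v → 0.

Direct substitution gives 0/0.
Apply L'Hôpital: lim (-2*sin(2*v))/(-6*v), still 0/0.
After 2 applications of L'Hôpital's rule the quotient is (-4*cos(2*v))/(-6); substituting v = 0 gives 2/3.

2/3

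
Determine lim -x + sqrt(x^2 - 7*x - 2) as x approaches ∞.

-7/2

An ∞ − ∞ form. Rationalising with the conjugate, the difference becomes (-7x - 2) / (√(x^2 - 7*x - 2) + x).
For large x the denominator behaves like 2·x, so the quotient tends to -7/2 = -7/2.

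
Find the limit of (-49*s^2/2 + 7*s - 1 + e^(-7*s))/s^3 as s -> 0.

Direct substitution gives 0/0.
Apply L'Hôpital: lim (-49*s + 7 - 7*e^(-7*s))/(3*s^2), still 0/0.
Apply L'Hôpital: lim (-49 + 49*e^(-7*s))/(6*s), still 0/0.
After 3 applications of L'Hôpital's rule the quotient is (-343*e^(-7*s))/(6); substituting s = 0 gives -343/6.

-343/6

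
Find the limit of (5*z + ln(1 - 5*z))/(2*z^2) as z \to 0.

Direct substitution gives 0/0.
Apply L'Hôpital: lim (5 - 5/(1 - 5*z))/(4*z), still 0/0.
After 2 applications of L'Hôpital's rule the quotient is (-25/(1 - 5*z)^2)/(4); substituting z = 0 gives -25/4.

-25/4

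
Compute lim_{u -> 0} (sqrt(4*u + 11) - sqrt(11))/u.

2*√(11)/11

A 0/0 form; rationalise with √(11 + 4u) + √11. This collapses the numerator to 4u, leaving 4/(√(11 + 4u) + √11) → 4/(2√11) = 2*√(11)/11.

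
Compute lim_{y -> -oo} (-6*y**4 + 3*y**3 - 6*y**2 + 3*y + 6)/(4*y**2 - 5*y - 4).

The numerator has higher degree (4 > 2); the quotient behaves like (-6/(4))·y^2 for large |y|.
As y → −∞ this diverges to -∞.

-∞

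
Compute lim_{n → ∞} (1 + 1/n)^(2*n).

e^(2)

The base → 1 and the exponent → ∞: a 1^∞ form.
Take logarithms: (2n)·ln(1 + 1/n). Since ln(1+u) ~ u for small u, this behaves like (2n)·(1/n) → 2.
So the limit is e^(2).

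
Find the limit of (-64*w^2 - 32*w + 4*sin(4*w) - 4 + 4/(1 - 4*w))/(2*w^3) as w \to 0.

Substitution gives 0/0; apply L'Hôpital's rule 3 times.
After differentiating numerator and denominator 3 times the quotient is (-256*cos(4*w) + 1536/(4*w - 1)^4)/(12); at w = 0 this is 320/3.

320/3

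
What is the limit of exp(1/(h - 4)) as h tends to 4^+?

∞

As h → 4⁺, 1/(h - 4) → +∞, so e^(1/(h - 4)) → ∞.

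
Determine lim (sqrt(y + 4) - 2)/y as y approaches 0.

1/4

Substitution gives 0/0. Multiply numerator and denominator by the conjugate √(4 + y) + √4.
The numerator becomes (4 + y) − 4 = y, so the expression simplifies to 1/(√(4 + y) + √4).
Letting y → 0 gives 1/(2√4) = 1/4.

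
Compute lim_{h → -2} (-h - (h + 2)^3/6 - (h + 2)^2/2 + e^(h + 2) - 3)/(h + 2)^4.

Direct substitution gives 0/0.
Apply L'Hôpital: lim (-h - (h + 2)^2/2 + e^(h + 2) - 3)/(4*(h + 2)^3), still 0/0.
Apply L'Hôpital: lim (-h + e^(h + 2) - 3)/(12*(h + 2)^2), still 0/0.
Apply L'Hôpital: lim (e^(h + 2) - 1)/(24*h + 48), still 0/0.
After 4 applications of L'Hôpital's rule the quotient is (e^(h + 2))/(24); substituting h = -2 gives 1/24.

1/24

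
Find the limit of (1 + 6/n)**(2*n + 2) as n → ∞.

The base → 1 and the exponent → ∞: a 1^∞ form.
Take logarithms: (2n + 2)·ln(1 + 6/n). Since ln(1+u) ~ u for small u, this behaves like (2n)·(6/n) → 12.
So the limit is e^(12).

e^(12)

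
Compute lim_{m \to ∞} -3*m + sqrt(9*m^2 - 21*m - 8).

An ∞ − ∞ form. Rationalising with the conjugate, the difference becomes (-21m - 8) / (√(9*m^2 - 21*m - 8) + 3m).
For large m the denominator behaves like 2·3m, so the quotient tends to -21/6 = -7/2.

-7/2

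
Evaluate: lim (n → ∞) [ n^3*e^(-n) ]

Write as n^3/e^{1n}, an ∞/∞ form.
Exponential growth dominates any polynomial, so repeated L'Hôpital (or the standard result) gives 0.

0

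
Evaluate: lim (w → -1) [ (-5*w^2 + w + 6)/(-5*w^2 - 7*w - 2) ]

Direct substitution gives 0/0, so factor. Both numerator and denominator have (w + 1) as a factor.
After cancelling, the expression reduces to (6 - 5*w)/(-5*w - 2).
Substituting w = -1 gives 11/3.

11/3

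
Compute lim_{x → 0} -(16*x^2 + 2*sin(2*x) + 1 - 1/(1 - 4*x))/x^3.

Substitution gives 0/0 (the numerator vanishes to order 3).
Expand each term to order x^3: the coefficient of x^3 in −1/(1 - 4x) is -64 and in 2·sin(2x) is -8/3.
Lower-order terms cancel with the polynomial part, so the numerator is (-200/3)·x^3 + o(x^3), and the limit is (-200/3)/(-1) = 200/3.

200/3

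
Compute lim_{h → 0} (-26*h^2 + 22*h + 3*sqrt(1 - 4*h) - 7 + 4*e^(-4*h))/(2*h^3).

Substitution gives 0/0; apply L'Hôpital's rule 3 times.
After differentiating numerator and denominator 3 times the quotient is (-256*e^(-4*h) - 72/(1 - 4*h)^(5/2))/(12); at h = 0 this is -82/3.

-82/3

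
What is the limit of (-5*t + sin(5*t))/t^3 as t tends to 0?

-125/6

Direct substitution gives 0/0.
Apply L'Hôpital: lim (5*cos(5*t) - 5)/(3*t^2), still 0/0.
Apply L'Hôpital: lim (-25*sin(5*t))/(6*t), still 0/0.
After 3 applications of L'Hôpital's rule the quotient is (-125*cos(5*t))/(6); substituting t = 0 gives -125/6.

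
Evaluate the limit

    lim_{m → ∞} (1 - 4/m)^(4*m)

Write it as [(1 - 4/m)^m]^(4) · (1 - 4/m)^(0). The bracketed term tends to e^(-4) and the second factor to 1, so the limit is e^(-16).

e^(-16)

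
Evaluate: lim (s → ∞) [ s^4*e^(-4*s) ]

0

Write as s^4/e^{4s}, an ∞/∞ form.
Exponential growth dominates any polynomial, so repeated L'Hôpital (or the standard result) gives 0.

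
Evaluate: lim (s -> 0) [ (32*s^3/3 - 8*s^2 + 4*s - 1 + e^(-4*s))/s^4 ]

32/3

Direct substitution gives 0/0.
Apply L'Hôpital: lim (32*s^2 - 16*s + 4 - 4*e^(-4*s))/(4*s^3), still 0/0.
Apply L'Hôpital: lim (64*s - 16 + 16*e^(-4*s))/(12*s^2), still 0/0.
Apply L'Hôpital: lim (64 - 64*e^(-4*s))/(24*s), still 0/0.
After 4 applications of L'Hôpital's rule the quotient is (256*e^(-4*s))/(24); substituting s = 0 gives 32/3.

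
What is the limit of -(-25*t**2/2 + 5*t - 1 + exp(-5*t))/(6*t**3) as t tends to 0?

Direct substitution gives 0/0.
Apply L'Hôpital: lim (-25*t + 5 - 5*e^(-5*t))/(-18*t^2), still 0/0.
Apply L'Hôpital: lim (-25 + 25*e^(-5*t))/(-36*t), still 0/0.
After 3 applications of L'Hôpital's rule the quotient is (-125*e^(-5*t))/(-36); substituting t = 0 gives 125/36.

125/36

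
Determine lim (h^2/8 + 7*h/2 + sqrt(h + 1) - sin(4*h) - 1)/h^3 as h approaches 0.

515/48

Substitution gives 0/0; apply L'Hôpital's rule 3 times.
After differentiating numerator and denominator 3 times the quotient is (64*cos(4*h) + 3/(8*(h + 1)^(5/2)))/(6); at h = 0 this is 515/48.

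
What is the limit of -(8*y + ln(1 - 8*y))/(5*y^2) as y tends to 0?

Direct substitution gives 0/0.
Apply L'Hôpital: lim (8 - 8/(1 - 8*y))/(-10*y), still 0/0.
After 2 applications of L'Hôpital's rule the quotient is (-64/(1 - 8*y)^2)/(-10); substituting y = 0 gives 32/5.

32/5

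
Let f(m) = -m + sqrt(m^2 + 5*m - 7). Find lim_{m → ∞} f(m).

This has the form ∞ − ∞. Multiply and divide by the conjugate √(m^2 + 5*m - 7) + m.
That gives (5m - 7) / (√(m^2 + 5*m - 7) + m).
Divide numerator and denominator by m: the limit is 5/(2·1) = 5/2.

5/2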